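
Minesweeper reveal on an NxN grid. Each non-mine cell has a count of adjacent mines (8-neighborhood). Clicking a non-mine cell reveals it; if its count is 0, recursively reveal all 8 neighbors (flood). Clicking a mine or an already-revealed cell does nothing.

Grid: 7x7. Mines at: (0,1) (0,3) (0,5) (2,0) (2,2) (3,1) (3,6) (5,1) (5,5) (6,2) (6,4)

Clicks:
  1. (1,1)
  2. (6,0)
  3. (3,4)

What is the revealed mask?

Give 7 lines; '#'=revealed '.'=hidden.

Answer: .......
.#.###.
...###.
..####.
..####.
..###..
#......

Derivation:
Click 1 (1,1) count=3: revealed 1 new [(1,1)] -> total=1
Click 2 (6,0) count=1: revealed 1 new [(6,0)] -> total=2
Click 3 (3,4) count=0: revealed 17 new [(1,3) (1,4) (1,5) (2,3) (2,4) (2,5) (3,2) (3,3) (3,4) (3,5) (4,2) (4,3) (4,4) (4,5) (5,2) (5,3) (5,4)] -> total=19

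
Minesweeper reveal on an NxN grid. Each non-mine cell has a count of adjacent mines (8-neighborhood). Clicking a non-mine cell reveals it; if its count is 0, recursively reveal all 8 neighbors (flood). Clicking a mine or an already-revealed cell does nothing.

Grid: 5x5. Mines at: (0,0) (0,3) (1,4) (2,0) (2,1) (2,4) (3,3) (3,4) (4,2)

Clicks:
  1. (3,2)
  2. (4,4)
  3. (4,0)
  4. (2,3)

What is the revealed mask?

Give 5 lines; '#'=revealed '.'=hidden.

Click 1 (3,2) count=3: revealed 1 new [(3,2)] -> total=1
Click 2 (4,4) count=2: revealed 1 new [(4,4)] -> total=2
Click 3 (4,0) count=0: revealed 4 new [(3,0) (3,1) (4,0) (4,1)] -> total=6
Click 4 (2,3) count=4: revealed 1 new [(2,3)] -> total=7

Answer: .....
.....
...#.
###..
##..#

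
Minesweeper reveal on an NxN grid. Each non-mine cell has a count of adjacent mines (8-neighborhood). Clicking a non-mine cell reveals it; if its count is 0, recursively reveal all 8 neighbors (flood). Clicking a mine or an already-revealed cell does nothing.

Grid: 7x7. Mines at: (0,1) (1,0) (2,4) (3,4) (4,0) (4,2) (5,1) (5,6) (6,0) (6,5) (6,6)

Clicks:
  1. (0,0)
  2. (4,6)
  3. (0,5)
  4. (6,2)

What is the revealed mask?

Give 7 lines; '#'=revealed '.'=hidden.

Answer: #.#####
..#####
.....##
.....##
.....##
.......
..#....

Derivation:
Click 1 (0,0) count=2: revealed 1 new [(0,0)] -> total=1
Click 2 (4,6) count=1: revealed 1 new [(4,6)] -> total=2
Click 3 (0,5) count=0: revealed 15 new [(0,2) (0,3) (0,4) (0,5) (0,6) (1,2) (1,3) (1,4) (1,5) (1,6) (2,5) (2,6) (3,5) (3,6) (4,5)] -> total=17
Click 4 (6,2) count=1: revealed 1 new [(6,2)] -> total=18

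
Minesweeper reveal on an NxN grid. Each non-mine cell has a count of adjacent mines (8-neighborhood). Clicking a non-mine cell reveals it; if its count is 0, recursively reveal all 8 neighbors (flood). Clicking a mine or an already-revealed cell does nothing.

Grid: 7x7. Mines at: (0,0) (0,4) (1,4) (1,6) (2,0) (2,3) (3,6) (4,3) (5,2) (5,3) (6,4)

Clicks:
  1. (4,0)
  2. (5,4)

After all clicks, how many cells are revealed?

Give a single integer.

Answer: 9

Derivation:
Click 1 (4,0) count=0: revealed 8 new [(3,0) (3,1) (4,0) (4,1) (5,0) (5,1) (6,0) (6,1)] -> total=8
Click 2 (5,4) count=3: revealed 1 new [(5,4)] -> total=9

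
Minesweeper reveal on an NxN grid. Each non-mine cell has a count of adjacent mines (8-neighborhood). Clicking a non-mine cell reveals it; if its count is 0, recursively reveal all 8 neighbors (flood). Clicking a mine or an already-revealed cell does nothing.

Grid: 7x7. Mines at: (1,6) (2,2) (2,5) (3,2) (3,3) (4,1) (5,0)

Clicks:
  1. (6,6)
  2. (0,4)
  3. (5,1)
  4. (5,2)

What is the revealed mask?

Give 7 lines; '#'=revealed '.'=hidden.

Click 1 (6,6) count=0: revealed 20 new [(3,4) (3,5) (3,6) (4,2) (4,3) (4,4) (4,5) (4,6) (5,1) (5,2) (5,3) (5,4) (5,5) (5,6) (6,1) (6,2) (6,3) (6,4) (6,5) (6,6)] -> total=20
Click 2 (0,4) count=0: revealed 16 new [(0,0) (0,1) (0,2) (0,3) (0,4) (0,5) (1,0) (1,1) (1,2) (1,3) (1,4) (1,5) (2,0) (2,1) (3,0) (3,1)] -> total=36
Click 3 (5,1) count=2: revealed 0 new [(none)] -> total=36
Click 4 (5,2) count=1: revealed 0 new [(none)] -> total=36

Answer: ######.
######.
##.....
##..###
..#####
.######
.######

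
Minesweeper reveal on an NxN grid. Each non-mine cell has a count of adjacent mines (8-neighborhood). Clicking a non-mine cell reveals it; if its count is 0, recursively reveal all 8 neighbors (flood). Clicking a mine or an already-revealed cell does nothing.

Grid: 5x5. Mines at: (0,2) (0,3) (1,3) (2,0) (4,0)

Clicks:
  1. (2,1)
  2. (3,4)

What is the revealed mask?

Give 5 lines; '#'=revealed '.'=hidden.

Answer: .....
.....
.####
.####
.####

Derivation:
Click 1 (2,1) count=1: revealed 1 new [(2,1)] -> total=1
Click 2 (3,4) count=0: revealed 11 new [(2,2) (2,3) (2,4) (3,1) (3,2) (3,3) (3,4) (4,1) (4,2) (4,3) (4,4)] -> total=12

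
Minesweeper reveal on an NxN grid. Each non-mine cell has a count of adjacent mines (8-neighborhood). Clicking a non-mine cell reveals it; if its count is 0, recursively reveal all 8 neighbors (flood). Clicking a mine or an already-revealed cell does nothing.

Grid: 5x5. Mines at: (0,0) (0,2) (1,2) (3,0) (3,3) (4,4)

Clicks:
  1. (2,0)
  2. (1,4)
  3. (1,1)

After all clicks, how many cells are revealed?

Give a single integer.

Click 1 (2,0) count=1: revealed 1 new [(2,0)] -> total=1
Click 2 (1,4) count=0: revealed 6 new [(0,3) (0,4) (1,3) (1,4) (2,3) (2,4)] -> total=7
Click 3 (1,1) count=3: revealed 1 new [(1,1)] -> total=8

Answer: 8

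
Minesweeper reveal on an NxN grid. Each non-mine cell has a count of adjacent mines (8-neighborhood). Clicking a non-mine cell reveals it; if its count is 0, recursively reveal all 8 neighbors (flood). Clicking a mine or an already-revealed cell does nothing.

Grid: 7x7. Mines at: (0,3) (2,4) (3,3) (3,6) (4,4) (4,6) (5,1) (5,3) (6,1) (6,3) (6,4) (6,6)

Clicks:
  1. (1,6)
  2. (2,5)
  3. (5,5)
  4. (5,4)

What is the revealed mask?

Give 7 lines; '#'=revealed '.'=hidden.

Click 1 (1,6) count=0: revealed 8 new [(0,4) (0,5) (0,6) (1,4) (1,5) (1,6) (2,5) (2,6)] -> total=8
Click 2 (2,5) count=2: revealed 0 new [(none)] -> total=8
Click 3 (5,5) count=4: revealed 1 new [(5,5)] -> total=9
Click 4 (5,4) count=4: revealed 1 new [(5,4)] -> total=10

Answer: ....###
....###
.....##
.......
.......
....##.
.......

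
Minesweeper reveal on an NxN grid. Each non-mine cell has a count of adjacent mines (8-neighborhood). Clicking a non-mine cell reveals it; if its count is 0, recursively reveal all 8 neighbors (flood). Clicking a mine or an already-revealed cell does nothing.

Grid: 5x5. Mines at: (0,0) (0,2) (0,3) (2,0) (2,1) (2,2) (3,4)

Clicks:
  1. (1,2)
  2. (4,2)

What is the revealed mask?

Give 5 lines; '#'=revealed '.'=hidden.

Answer: .....
..#..
.....
####.
####.

Derivation:
Click 1 (1,2) count=4: revealed 1 new [(1,2)] -> total=1
Click 2 (4,2) count=0: revealed 8 new [(3,0) (3,1) (3,2) (3,3) (4,0) (4,1) (4,2) (4,3)] -> total=9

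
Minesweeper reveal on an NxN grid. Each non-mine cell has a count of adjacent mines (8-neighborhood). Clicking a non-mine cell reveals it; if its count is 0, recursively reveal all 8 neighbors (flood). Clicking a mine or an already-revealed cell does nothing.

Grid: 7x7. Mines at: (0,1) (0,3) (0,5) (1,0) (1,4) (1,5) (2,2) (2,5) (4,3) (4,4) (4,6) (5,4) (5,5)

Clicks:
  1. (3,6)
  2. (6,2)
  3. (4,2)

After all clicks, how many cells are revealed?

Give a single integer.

Click 1 (3,6) count=2: revealed 1 new [(3,6)] -> total=1
Click 2 (6,2) count=0: revealed 16 new [(2,0) (2,1) (3,0) (3,1) (3,2) (4,0) (4,1) (4,2) (5,0) (5,1) (5,2) (5,3) (6,0) (6,1) (6,2) (6,3)] -> total=17
Click 3 (4,2) count=1: revealed 0 new [(none)] -> total=17

Answer: 17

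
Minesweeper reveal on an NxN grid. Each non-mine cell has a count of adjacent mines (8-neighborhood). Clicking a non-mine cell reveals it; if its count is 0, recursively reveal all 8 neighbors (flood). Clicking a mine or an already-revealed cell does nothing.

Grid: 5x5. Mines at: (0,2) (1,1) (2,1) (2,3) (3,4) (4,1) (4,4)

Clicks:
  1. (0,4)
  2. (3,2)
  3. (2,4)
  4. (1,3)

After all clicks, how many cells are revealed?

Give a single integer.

Click 1 (0,4) count=0: revealed 4 new [(0,3) (0,4) (1,3) (1,4)] -> total=4
Click 2 (3,2) count=3: revealed 1 new [(3,2)] -> total=5
Click 3 (2,4) count=2: revealed 1 new [(2,4)] -> total=6
Click 4 (1,3) count=2: revealed 0 new [(none)] -> total=6

Answer: 6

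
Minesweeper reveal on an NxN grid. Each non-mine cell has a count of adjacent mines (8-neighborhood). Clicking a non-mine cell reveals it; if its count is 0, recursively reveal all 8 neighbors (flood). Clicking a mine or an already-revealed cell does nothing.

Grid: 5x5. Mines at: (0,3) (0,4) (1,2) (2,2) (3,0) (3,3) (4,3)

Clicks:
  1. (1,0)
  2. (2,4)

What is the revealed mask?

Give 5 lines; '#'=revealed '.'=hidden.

Click 1 (1,0) count=0: revealed 6 new [(0,0) (0,1) (1,0) (1,1) (2,0) (2,1)] -> total=6
Click 2 (2,4) count=1: revealed 1 new [(2,4)] -> total=7

Answer: ##...
##...
##..#
.....
.....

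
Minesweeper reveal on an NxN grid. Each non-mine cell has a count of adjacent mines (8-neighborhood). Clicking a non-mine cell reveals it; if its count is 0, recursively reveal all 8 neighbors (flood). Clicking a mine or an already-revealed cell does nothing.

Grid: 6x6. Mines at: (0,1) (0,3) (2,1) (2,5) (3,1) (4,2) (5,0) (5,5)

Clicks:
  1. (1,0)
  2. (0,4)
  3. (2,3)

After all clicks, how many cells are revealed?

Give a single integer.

Click 1 (1,0) count=2: revealed 1 new [(1,0)] -> total=1
Click 2 (0,4) count=1: revealed 1 new [(0,4)] -> total=2
Click 3 (2,3) count=0: revealed 9 new [(1,2) (1,3) (1,4) (2,2) (2,3) (2,4) (3,2) (3,3) (3,4)] -> total=11

Answer: 11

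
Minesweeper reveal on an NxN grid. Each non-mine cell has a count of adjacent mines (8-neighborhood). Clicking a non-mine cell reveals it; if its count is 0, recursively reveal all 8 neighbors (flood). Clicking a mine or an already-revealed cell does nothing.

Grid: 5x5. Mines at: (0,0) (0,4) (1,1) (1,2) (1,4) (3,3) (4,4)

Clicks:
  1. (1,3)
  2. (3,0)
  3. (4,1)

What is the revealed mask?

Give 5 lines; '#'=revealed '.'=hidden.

Answer: .....
...#.
###..
###..
###..

Derivation:
Click 1 (1,3) count=3: revealed 1 new [(1,3)] -> total=1
Click 2 (3,0) count=0: revealed 9 new [(2,0) (2,1) (2,2) (3,0) (3,1) (3,2) (4,0) (4,1) (4,2)] -> total=10
Click 3 (4,1) count=0: revealed 0 new [(none)] -> total=10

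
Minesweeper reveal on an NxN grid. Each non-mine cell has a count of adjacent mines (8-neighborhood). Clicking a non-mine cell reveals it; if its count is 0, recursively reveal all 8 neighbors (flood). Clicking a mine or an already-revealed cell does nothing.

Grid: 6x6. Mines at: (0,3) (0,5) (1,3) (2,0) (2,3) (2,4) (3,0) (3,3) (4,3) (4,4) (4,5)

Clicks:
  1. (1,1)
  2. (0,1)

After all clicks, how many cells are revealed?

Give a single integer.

Click 1 (1,1) count=1: revealed 1 new [(1,1)] -> total=1
Click 2 (0,1) count=0: revealed 5 new [(0,0) (0,1) (0,2) (1,0) (1,2)] -> total=6

Answer: 6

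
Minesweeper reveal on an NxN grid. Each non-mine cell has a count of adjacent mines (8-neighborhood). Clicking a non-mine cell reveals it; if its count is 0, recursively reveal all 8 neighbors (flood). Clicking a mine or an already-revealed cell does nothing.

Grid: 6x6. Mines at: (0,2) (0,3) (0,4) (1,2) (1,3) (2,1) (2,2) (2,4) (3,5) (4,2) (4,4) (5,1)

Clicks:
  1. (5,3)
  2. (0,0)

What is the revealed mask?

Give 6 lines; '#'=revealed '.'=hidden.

Click 1 (5,3) count=2: revealed 1 new [(5,3)] -> total=1
Click 2 (0,0) count=0: revealed 4 new [(0,0) (0,1) (1,0) (1,1)] -> total=5

Answer: ##....
##....
......
......
......
...#..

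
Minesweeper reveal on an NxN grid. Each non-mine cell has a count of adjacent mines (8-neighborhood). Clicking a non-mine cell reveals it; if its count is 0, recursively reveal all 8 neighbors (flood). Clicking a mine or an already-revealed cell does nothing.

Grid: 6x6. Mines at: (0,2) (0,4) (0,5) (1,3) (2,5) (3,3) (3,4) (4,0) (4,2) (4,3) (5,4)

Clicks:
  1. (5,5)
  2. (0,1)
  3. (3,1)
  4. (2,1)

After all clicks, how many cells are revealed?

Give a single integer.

Answer: 12

Derivation:
Click 1 (5,5) count=1: revealed 1 new [(5,5)] -> total=1
Click 2 (0,1) count=1: revealed 1 new [(0,1)] -> total=2
Click 3 (3,1) count=2: revealed 1 new [(3,1)] -> total=3
Click 4 (2,1) count=0: revealed 9 new [(0,0) (1,0) (1,1) (1,2) (2,0) (2,1) (2,2) (3,0) (3,2)] -> total=12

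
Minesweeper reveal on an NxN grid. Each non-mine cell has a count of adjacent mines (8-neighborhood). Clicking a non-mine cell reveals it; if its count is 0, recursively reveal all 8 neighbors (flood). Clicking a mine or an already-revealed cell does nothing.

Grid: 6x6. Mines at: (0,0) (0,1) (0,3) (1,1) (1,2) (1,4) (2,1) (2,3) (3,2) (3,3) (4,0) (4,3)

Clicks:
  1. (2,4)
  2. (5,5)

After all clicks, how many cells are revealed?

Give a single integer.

Answer: 8

Derivation:
Click 1 (2,4) count=3: revealed 1 new [(2,4)] -> total=1
Click 2 (5,5) count=0: revealed 7 new [(2,5) (3,4) (3,5) (4,4) (4,5) (5,4) (5,5)] -> total=8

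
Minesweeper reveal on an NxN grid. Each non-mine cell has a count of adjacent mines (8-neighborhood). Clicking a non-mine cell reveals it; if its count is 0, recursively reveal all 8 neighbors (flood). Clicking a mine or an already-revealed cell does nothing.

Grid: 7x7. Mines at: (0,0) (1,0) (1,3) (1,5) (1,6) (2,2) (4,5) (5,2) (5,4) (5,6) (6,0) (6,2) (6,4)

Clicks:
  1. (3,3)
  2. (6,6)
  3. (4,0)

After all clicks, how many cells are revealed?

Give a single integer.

Answer: 10

Derivation:
Click 1 (3,3) count=1: revealed 1 new [(3,3)] -> total=1
Click 2 (6,6) count=1: revealed 1 new [(6,6)] -> total=2
Click 3 (4,0) count=0: revealed 8 new [(2,0) (2,1) (3,0) (3,1) (4,0) (4,1) (5,0) (5,1)] -> total=10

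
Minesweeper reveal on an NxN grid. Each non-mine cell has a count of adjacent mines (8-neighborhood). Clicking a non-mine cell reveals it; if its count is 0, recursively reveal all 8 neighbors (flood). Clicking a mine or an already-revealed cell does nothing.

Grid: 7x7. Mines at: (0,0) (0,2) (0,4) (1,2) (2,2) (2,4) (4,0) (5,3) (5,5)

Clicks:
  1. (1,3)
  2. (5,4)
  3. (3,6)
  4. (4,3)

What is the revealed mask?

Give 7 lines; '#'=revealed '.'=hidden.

Click 1 (1,3) count=5: revealed 1 new [(1,3)] -> total=1
Click 2 (5,4) count=2: revealed 1 new [(5,4)] -> total=2
Click 3 (3,6) count=0: revealed 10 new [(0,5) (0,6) (1,5) (1,6) (2,5) (2,6) (3,5) (3,6) (4,5) (4,6)] -> total=12
Click 4 (4,3) count=1: revealed 1 new [(4,3)] -> total=13

Answer: .....##
...#.##
.....##
.....##
...#.##
....#..
.......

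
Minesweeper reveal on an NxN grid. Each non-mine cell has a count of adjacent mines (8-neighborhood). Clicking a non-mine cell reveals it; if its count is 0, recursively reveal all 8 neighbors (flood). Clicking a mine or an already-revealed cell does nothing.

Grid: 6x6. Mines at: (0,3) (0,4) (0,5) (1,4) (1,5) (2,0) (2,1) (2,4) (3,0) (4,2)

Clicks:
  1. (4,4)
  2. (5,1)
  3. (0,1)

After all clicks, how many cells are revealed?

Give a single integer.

Click 1 (4,4) count=0: revealed 9 new [(3,3) (3,4) (3,5) (4,3) (4,4) (4,5) (5,3) (5,4) (5,5)] -> total=9
Click 2 (5,1) count=1: revealed 1 new [(5,1)] -> total=10
Click 3 (0,1) count=0: revealed 6 new [(0,0) (0,1) (0,2) (1,0) (1,1) (1,2)] -> total=16

Answer: 16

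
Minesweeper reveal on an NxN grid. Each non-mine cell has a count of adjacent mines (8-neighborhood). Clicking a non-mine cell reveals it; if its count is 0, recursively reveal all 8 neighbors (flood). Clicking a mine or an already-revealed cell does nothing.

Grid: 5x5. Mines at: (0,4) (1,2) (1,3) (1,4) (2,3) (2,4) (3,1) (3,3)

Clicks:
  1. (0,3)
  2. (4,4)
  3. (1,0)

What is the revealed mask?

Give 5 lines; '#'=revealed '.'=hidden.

Click 1 (0,3) count=4: revealed 1 new [(0,3)] -> total=1
Click 2 (4,4) count=1: revealed 1 new [(4,4)] -> total=2
Click 3 (1,0) count=0: revealed 6 new [(0,0) (0,1) (1,0) (1,1) (2,0) (2,1)] -> total=8

Answer: ##.#.
##...
##...
.....
....#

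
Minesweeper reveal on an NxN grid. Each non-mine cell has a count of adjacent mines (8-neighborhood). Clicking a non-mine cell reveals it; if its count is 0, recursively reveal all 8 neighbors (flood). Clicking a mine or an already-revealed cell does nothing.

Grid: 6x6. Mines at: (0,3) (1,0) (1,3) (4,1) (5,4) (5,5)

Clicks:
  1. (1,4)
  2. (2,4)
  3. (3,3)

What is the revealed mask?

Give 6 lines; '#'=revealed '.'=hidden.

Answer: ....##
....##
..####
..####
..####
......

Derivation:
Click 1 (1,4) count=2: revealed 1 new [(1,4)] -> total=1
Click 2 (2,4) count=1: revealed 1 new [(2,4)] -> total=2
Click 3 (3,3) count=0: revealed 14 new [(0,4) (0,5) (1,5) (2,2) (2,3) (2,5) (3,2) (3,3) (3,4) (3,5) (4,2) (4,3) (4,4) (4,5)] -> total=16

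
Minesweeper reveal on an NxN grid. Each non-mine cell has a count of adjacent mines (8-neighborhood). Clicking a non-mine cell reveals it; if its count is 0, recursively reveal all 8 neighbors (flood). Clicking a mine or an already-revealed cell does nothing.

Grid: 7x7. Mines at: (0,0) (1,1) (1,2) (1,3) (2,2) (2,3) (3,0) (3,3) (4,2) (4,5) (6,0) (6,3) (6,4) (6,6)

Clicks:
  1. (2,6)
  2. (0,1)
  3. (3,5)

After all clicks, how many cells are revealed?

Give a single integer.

Click 1 (2,6) count=0: revealed 12 new [(0,4) (0,5) (0,6) (1,4) (1,5) (1,6) (2,4) (2,5) (2,6) (3,4) (3,5) (3,6)] -> total=12
Click 2 (0,1) count=3: revealed 1 new [(0,1)] -> total=13
Click 3 (3,5) count=1: revealed 0 new [(none)] -> total=13

Answer: 13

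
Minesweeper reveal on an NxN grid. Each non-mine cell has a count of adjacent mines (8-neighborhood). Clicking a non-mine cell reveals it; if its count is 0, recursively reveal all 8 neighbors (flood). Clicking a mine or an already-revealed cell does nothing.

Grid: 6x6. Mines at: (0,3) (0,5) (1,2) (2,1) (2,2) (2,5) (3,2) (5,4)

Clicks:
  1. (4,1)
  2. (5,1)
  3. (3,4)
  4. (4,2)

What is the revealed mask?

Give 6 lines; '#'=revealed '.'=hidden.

Answer: ......
......
......
##..#.
####..
####..

Derivation:
Click 1 (4,1) count=1: revealed 1 new [(4,1)] -> total=1
Click 2 (5,1) count=0: revealed 9 new [(3,0) (3,1) (4,0) (4,2) (4,3) (5,0) (5,1) (5,2) (5,3)] -> total=10
Click 3 (3,4) count=1: revealed 1 new [(3,4)] -> total=11
Click 4 (4,2) count=1: revealed 0 new [(none)] -> total=11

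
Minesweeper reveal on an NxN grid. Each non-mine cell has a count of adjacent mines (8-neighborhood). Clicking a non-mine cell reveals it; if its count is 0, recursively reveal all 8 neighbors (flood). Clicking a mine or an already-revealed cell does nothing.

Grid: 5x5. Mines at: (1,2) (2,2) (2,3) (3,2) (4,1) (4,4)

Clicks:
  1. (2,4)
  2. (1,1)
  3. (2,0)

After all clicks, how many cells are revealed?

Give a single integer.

Click 1 (2,4) count=1: revealed 1 new [(2,4)] -> total=1
Click 2 (1,1) count=2: revealed 1 new [(1,1)] -> total=2
Click 3 (2,0) count=0: revealed 7 new [(0,0) (0,1) (1,0) (2,0) (2,1) (3,0) (3,1)] -> total=9

Answer: 9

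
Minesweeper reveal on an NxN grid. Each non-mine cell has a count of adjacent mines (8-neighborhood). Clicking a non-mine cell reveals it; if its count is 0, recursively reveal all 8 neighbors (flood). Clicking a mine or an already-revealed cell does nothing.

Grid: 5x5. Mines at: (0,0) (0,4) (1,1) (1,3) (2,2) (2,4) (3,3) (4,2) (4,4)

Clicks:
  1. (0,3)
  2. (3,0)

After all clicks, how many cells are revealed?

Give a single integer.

Answer: 7

Derivation:
Click 1 (0,3) count=2: revealed 1 new [(0,3)] -> total=1
Click 2 (3,0) count=0: revealed 6 new [(2,0) (2,1) (3,0) (3,1) (4,0) (4,1)] -> total=7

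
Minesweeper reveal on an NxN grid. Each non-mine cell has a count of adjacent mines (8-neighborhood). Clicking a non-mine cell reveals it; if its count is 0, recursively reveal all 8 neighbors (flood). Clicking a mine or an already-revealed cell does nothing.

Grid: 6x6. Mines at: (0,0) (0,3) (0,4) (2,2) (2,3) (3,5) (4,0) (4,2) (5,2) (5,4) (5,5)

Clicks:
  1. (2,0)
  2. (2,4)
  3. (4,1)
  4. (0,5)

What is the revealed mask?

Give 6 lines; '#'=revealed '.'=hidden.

Answer: .....#
##....
##..#.
##....
.#....
......

Derivation:
Click 1 (2,0) count=0: revealed 6 new [(1,0) (1,1) (2,0) (2,1) (3,0) (3,1)] -> total=6
Click 2 (2,4) count=2: revealed 1 new [(2,4)] -> total=7
Click 3 (4,1) count=3: revealed 1 new [(4,1)] -> total=8
Click 4 (0,5) count=1: revealed 1 new [(0,5)] -> total=9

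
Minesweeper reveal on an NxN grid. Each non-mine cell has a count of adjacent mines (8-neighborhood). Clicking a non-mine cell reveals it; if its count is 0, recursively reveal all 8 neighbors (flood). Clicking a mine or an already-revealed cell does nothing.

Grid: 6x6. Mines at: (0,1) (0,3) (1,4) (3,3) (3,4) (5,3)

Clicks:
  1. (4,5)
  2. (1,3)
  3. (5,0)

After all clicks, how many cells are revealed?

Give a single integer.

Answer: 17

Derivation:
Click 1 (4,5) count=1: revealed 1 new [(4,5)] -> total=1
Click 2 (1,3) count=2: revealed 1 new [(1,3)] -> total=2
Click 3 (5,0) count=0: revealed 15 new [(1,0) (1,1) (1,2) (2,0) (2,1) (2,2) (3,0) (3,1) (3,2) (4,0) (4,1) (4,2) (5,0) (5,1) (5,2)] -> total=17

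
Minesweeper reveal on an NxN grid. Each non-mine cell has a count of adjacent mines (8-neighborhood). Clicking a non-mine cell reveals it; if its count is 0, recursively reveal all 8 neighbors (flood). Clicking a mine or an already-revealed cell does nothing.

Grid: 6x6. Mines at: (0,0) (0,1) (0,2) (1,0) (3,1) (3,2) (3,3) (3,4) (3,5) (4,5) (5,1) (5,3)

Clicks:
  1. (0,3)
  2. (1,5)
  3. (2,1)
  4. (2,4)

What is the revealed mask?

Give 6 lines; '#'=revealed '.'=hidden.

Answer: ...###
...###
.#.###
......
......
......

Derivation:
Click 1 (0,3) count=1: revealed 1 new [(0,3)] -> total=1
Click 2 (1,5) count=0: revealed 8 new [(0,4) (0,5) (1,3) (1,4) (1,5) (2,3) (2,4) (2,5)] -> total=9
Click 3 (2,1) count=3: revealed 1 new [(2,1)] -> total=10
Click 4 (2,4) count=3: revealed 0 new [(none)] -> total=10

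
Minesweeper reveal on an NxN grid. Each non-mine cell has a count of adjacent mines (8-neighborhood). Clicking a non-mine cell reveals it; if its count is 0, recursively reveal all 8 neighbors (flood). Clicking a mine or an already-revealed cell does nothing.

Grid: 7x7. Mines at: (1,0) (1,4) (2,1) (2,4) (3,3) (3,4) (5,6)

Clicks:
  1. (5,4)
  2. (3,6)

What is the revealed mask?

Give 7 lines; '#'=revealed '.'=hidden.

Answer: .....##
.....##
.....##
###..##
#######
######.
######.

Derivation:
Click 1 (5,4) count=0: revealed 21 new [(3,0) (3,1) (3,2) (4,0) (4,1) (4,2) (4,3) (4,4) (4,5) (5,0) (5,1) (5,2) (5,3) (5,4) (5,5) (6,0) (6,1) (6,2) (6,3) (6,4) (6,5)] -> total=21
Click 2 (3,6) count=0: revealed 9 new [(0,5) (0,6) (1,5) (1,6) (2,5) (2,6) (3,5) (3,6) (4,6)] -> total=30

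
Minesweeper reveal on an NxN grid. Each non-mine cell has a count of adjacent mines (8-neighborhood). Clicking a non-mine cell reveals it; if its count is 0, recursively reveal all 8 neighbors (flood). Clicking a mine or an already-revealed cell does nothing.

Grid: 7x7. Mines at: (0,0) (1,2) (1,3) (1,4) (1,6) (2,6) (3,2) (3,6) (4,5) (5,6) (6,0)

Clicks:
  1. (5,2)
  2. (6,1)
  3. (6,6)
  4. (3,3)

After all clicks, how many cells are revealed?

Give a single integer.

Answer: 16

Derivation:
Click 1 (5,2) count=0: revealed 14 new [(4,1) (4,2) (4,3) (4,4) (5,1) (5,2) (5,3) (5,4) (5,5) (6,1) (6,2) (6,3) (6,4) (6,5)] -> total=14
Click 2 (6,1) count=1: revealed 0 new [(none)] -> total=14
Click 3 (6,6) count=1: revealed 1 new [(6,6)] -> total=15
Click 4 (3,3) count=1: revealed 1 new [(3,3)] -> total=16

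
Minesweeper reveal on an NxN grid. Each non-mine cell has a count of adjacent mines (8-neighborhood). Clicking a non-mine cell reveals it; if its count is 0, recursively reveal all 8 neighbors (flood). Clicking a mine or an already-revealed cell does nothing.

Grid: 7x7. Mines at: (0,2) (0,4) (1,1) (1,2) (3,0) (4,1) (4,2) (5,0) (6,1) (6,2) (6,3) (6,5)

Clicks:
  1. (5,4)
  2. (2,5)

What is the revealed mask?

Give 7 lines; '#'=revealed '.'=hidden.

Answer: .....##
...####
...####
...####
...####
...####
.......

Derivation:
Click 1 (5,4) count=2: revealed 1 new [(5,4)] -> total=1
Click 2 (2,5) count=0: revealed 21 new [(0,5) (0,6) (1,3) (1,4) (1,5) (1,6) (2,3) (2,4) (2,5) (2,6) (3,3) (3,4) (3,5) (3,6) (4,3) (4,4) (4,5) (4,6) (5,3) (5,5) (5,6)] -> total=22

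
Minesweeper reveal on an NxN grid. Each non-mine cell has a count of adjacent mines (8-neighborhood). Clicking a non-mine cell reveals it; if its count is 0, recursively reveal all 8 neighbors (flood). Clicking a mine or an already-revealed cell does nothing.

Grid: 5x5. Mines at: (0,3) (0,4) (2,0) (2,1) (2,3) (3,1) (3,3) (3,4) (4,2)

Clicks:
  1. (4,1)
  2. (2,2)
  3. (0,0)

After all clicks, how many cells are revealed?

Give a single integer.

Click 1 (4,1) count=2: revealed 1 new [(4,1)] -> total=1
Click 2 (2,2) count=4: revealed 1 new [(2,2)] -> total=2
Click 3 (0,0) count=0: revealed 6 new [(0,0) (0,1) (0,2) (1,0) (1,1) (1,2)] -> total=8

Answer: 8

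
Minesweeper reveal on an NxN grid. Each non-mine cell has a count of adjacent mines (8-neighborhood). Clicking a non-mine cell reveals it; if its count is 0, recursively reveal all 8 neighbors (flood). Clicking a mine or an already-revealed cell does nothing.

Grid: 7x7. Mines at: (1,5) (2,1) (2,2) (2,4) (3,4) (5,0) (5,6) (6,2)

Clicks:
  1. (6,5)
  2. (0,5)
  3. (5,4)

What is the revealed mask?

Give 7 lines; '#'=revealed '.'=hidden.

Answer: .....#.
.......
.......
.......
...###.
...###.
...###.

Derivation:
Click 1 (6,5) count=1: revealed 1 new [(6,5)] -> total=1
Click 2 (0,5) count=1: revealed 1 new [(0,5)] -> total=2
Click 3 (5,4) count=0: revealed 8 new [(4,3) (4,4) (4,5) (5,3) (5,4) (5,5) (6,3) (6,4)] -> total=10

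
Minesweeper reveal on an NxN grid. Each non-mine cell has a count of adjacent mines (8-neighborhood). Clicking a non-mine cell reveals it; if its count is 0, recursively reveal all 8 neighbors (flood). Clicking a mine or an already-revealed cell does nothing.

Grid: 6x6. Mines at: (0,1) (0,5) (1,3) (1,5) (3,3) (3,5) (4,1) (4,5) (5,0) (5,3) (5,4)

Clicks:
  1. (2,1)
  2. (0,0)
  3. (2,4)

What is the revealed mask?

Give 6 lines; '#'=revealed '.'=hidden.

Click 1 (2,1) count=0: revealed 9 new [(1,0) (1,1) (1,2) (2,0) (2,1) (2,2) (3,0) (3,1) (3,2)] -> total=9
Click 2 (0,0) count=1: revealed 1 new [(0,0)] -> total=10
Click 3 (2,4) count=4: revealed 1 new [(2,4)] -> total=11

Answer: #.....
###...
###.#.
###...
......
......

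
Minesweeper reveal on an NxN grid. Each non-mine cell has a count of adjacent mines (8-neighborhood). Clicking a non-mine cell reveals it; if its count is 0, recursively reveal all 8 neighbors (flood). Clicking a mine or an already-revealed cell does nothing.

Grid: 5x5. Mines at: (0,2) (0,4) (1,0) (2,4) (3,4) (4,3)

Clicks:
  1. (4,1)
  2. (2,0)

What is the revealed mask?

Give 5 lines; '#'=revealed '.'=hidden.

Answer: .....
.###.
####.
####.
###..

Derivation:
Click 1 (4,1) count=0: revealed 14 new [(1,1) (1,2) (1,3) (2,0) (2,1) (2,2) (2,3) (3,0) (3,1) (3,2) (3,3) (4,0) (4,1) (4,2)] -> total=14
Click 2 (2,0) count=1: revealed 0 new [(none)] -> total=14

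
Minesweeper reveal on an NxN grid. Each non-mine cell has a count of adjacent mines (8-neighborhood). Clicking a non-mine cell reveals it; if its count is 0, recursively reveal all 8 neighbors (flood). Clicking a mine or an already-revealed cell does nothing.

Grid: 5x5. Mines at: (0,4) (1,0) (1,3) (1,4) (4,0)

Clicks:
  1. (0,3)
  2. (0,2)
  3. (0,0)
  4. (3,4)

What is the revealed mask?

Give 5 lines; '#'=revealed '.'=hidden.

Click 1 (0,3) count=3: revealed 1 new [(0,3)] -> total=1
Click 2 (0,2) count=1: revealed 1 new [(0,2)] -> total=2
Click 3 (0,0) count=1: revealed 1 new [(0,0)] -> total=3
Click 4 (3,4) count=0: revealed 12 new [(2,1) (2,2) (2,3) (2,4) (3,1) (3,2) (3,3) (3,4) (4,1) (4,2) (4,3) (4,4)] -> total=15

Answer: #.##.
.....
.####
.####
.####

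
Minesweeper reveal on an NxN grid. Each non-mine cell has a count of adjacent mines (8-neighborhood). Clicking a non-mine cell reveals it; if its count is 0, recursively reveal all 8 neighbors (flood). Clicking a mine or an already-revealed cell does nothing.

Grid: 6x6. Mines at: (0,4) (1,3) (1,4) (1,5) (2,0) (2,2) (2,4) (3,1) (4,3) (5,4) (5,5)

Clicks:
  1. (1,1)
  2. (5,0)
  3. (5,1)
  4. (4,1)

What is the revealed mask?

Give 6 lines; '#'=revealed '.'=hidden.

Click 1 (1,1) count=2: revealed 1 new [(1,1)] -> total=1
Click 2 (5,0) count=0: revealed 6 new [(4,0) (4,1) (4,2) (5,0) (5,1) (5,2)] -> total=7
Click 3 (5,1) count=0: revealed 0 new [(none)] -> total=7
Click 4 (4,1) count=1: revealed 0 new [(none)] -> total=7

Answer: ......
.#....
......
......
###...
###...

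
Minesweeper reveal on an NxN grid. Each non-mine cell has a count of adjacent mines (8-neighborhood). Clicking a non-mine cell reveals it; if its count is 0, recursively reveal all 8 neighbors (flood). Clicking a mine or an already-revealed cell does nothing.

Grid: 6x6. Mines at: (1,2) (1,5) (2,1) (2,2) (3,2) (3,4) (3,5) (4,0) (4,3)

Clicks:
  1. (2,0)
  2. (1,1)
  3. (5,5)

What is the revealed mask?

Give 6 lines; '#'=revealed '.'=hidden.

Click 1 (2,0) count=1: revealed 1 new [(2,0)] -> total=1
Click 2 (1,1) count=3: revealed 1 new [(1,1)] -> total=2
Click 3 (5,5) count=0: revealed 4 new [(4,4) (4,5) (5,4) (5,5)] -> total=6

Answer: ......
.#....
#.....
......
....##
....##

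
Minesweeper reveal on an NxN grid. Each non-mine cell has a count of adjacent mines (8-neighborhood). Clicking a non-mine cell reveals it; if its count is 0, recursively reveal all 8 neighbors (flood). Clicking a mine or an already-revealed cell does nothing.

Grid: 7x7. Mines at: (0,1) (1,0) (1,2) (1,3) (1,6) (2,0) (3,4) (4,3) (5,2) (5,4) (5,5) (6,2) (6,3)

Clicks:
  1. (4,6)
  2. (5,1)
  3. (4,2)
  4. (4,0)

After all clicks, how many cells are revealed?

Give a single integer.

Click 1 (4,6) count=1: revealed 1 new [(4,6)] -> total=1
Click 2 (5,1) count=2: revealed 1 new [(5,1)] -> total=2
Click 3 (4,2) count=2: revealed 1 new [(4,2)] -> total=3
Click 4 (4,0) count=0: revealed 7 new [(3,0) (3,1) (4,0) (4,1) (5,0) (6,0) (6,1)] -> total=10

Answer: 10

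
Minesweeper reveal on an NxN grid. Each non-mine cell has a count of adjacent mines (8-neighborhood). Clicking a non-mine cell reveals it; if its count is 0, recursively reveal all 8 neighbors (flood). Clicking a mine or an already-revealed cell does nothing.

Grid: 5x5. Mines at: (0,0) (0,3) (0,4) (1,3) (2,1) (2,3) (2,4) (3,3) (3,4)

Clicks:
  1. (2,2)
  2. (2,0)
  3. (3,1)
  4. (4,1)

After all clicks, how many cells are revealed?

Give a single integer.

Click 1 (2,2) count=4: revealed 1 new [(2,2)] -> total=1
Click 2 (2,0) count=1: revealed 1 new [(2,0)] -> total=2
Click 3 (3,1) count=1: revealed 1 new [(3,1)] -> total=3
Click 4 (4,1) count=0: revealed 5 new [(3,0) (3,2) (4,0) (4,1) (4,2)] -> total=8

Answer: 8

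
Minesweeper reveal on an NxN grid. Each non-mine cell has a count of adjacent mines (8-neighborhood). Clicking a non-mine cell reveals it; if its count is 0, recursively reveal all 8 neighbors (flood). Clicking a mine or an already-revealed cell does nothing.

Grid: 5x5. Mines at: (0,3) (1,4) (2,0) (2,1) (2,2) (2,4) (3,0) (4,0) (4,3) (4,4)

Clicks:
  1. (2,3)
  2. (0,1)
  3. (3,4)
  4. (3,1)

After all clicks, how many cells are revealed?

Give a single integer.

Click 1 (2,3) count=3: revealed 1 new [(2,3)] -> total=1
Click 2 (0,1) count=0: revealed 6 new [(0,0) (0,1) (0,2) (1,0) (1,1) (1,2)] -> total=7
Click 3 (3,4) count=3: revealed 1 new [(3,4)] -> total=8
Click 4 (3,1) count=5: revealed 1 new [(3,1)] -> total=9

Answer: 9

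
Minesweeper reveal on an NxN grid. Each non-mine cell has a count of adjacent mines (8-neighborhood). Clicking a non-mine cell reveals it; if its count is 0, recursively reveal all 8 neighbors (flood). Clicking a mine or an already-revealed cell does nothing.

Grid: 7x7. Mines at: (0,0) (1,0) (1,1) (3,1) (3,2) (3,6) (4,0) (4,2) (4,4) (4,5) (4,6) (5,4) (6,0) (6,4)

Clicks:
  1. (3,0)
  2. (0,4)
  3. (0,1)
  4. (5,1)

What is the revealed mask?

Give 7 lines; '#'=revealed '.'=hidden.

Answer: .######
..#####
..#####
#..###.
.......
.#.....
.......

Derivation:
Click 1 (3,0) count=2: revealed 1 new [(3,0)] -> total=1
Click 2 (0,4) count=0: revealed 18 new [(0,2) (0,3) (0,4) (0,5) (0,6) (1,2) (1,3) (1,4) (1,5) (1,6) (2,2) (2,3) (2,4) (2,5) (2,6) (3,3) (3,4) (3,5)] -> total=19
Click 3 (0,1) count=3: revealed 1 new [(0,1)] -> total=20
Click 4 (5,1) count=3: revealed 1 new [(5,1)] -> total=21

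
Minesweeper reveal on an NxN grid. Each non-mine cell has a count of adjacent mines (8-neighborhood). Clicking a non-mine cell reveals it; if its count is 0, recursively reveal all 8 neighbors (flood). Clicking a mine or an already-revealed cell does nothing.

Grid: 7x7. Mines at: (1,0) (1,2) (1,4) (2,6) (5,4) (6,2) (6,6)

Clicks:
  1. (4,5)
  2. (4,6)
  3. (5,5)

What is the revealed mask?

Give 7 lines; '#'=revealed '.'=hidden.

Answer: .......
.......
.......
.....##
.....##
.....##
.......

Derivation:
Click 1 (4,5) count=1: revealed 1 new [(4,5)] -> total=1
Click 2 (4,6) count=0: revealed 5 new [(3,5) (3,6) (4,6) (5,5) (5,6)] -> total=6
Click 3 (5,5) count=2: revealed 0 new [(none)] -> total=6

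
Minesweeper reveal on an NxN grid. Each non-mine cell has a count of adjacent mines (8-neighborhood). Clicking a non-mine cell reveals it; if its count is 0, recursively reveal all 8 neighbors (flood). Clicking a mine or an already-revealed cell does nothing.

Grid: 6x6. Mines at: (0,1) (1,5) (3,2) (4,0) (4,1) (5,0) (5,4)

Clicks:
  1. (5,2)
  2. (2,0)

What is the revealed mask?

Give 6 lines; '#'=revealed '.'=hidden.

Answer: ......
##....
##....
##....
......
..#...

Derivation:
Click 1 (5,2) count=1: revealed 1 new [(5,2)] -> total=1
Click 2 (2,0) count=0: revealed 6 new [(1,0) (1,1) (2,0) (2,1) (3,0) (3,1)] -> total=7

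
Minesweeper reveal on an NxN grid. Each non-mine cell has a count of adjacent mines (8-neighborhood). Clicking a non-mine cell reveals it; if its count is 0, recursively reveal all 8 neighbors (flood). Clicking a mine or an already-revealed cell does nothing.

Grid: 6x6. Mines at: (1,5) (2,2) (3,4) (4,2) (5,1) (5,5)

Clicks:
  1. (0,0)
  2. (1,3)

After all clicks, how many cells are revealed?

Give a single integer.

Click 1 (0,0) count=0: revealed 16 new [(0,0) (0,1) (0,2) (0,3) (0,4) (1,0) (1,1) (1,2) (1,3) (1,4) (2,0) (2,1) (3,0) (3,1) (4,0) (4,1)] -> total=16
Click 2 (1,3) count=1: revealed 0 new [(none)] -> total=16

Answer: 16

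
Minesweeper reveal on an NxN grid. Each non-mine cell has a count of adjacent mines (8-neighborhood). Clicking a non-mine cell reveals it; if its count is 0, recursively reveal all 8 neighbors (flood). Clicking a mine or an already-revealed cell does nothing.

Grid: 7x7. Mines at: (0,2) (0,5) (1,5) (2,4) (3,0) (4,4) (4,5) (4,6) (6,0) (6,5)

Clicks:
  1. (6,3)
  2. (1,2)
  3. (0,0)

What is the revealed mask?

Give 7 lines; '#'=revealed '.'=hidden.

Click 1 (6,3) count=0: revealed 20 new [(1,1) (1,2) (1,3) (2,1) (2,2) (2,3) (3,1) (3,2) (3,3) (4,1) (4,2) (4,3) (5,1) (5,2) (5,3) (5,4) (6,1) (6,2) (6,3) (6,4)] -> total=20
Click 2 (1,2) count=1: revealed 0 new [(none)] -> total=20
Click 3 (0,0) count=0: revealed 4 new [(0,0) (0,1) (1,0) (2,0)] -> total=24

Answer: ##.....
####...
####...
.###...
.###...
.####..
.####..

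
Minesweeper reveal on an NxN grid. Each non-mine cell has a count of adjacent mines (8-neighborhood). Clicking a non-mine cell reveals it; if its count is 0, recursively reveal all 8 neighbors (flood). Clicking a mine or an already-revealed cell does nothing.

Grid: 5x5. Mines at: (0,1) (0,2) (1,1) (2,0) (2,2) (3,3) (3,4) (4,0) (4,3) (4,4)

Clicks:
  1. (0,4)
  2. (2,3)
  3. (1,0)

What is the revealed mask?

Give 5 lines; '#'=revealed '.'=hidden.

Answer: ...##
#..##
...##
.....
.....

Derivation:
Click 1 (0,4) count=0: revealed 6 new [(0,3) (0,4) (1,3) (1,4) (2,3) (2,4)] -> total=6
Click 2 (2,3) count=3: revealed 0 new [(none)] -> total=6
Click 3 (1,0) count=3: revealed 1 new [(1,0)] -> total=7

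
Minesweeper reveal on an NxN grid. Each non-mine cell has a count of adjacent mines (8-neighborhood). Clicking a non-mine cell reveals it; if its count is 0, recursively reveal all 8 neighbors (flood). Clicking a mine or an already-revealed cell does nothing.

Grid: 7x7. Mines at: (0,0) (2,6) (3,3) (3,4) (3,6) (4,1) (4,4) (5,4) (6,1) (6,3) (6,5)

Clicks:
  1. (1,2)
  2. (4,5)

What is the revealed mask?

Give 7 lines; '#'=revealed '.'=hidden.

Answer: .######
#######
######.
###....
.....#.
.......
.......

Derivation:
Click 1 (1,2) count=0: revealed 22 new [(0,1) (0,2) (0,3) (0,4) (0,5) (0,6) (1,0) (1,1) (1,2) (1,3) (1,4) (1,5) (1,6) (2,0) (2,1) (2,2) (2,3) (2,4) (2,5) (3,0) (3,1) (3,2)] -> total=22
Click 2 (4,5) count=4: revealed 1 new [(4,5)] -> total=23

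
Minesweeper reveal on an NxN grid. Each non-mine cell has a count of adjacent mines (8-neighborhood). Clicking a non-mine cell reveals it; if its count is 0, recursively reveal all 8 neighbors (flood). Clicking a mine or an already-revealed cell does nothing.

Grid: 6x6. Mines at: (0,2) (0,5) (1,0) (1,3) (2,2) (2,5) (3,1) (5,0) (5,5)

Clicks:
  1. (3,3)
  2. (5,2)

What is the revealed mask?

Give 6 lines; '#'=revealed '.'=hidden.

Answer: ......
......
......
..###.
.####.
.####.

Derivation:
Click 1 (3,3) count=1: revealed 1 new [(3,3)] -> total=1
Click 2 (5,2) count=0: revealed 10 new [(3,2) (3,4) (4,1) (4,2) (4,3) (4,4) (5,1) (5,2) (5,3) (5,4)] -> total=11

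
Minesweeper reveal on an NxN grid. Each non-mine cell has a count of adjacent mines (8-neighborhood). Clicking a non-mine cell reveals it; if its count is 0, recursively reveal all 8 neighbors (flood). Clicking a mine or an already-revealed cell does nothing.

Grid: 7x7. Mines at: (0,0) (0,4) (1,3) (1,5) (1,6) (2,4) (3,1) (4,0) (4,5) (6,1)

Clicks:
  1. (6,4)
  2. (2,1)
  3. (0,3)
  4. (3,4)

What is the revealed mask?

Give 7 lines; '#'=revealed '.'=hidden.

Answer: ...#...
.......
.#.....
..###..
..###..
..#####
..#####

Derivation:
Click 1 (6,4) count=0: revealed 16 new [(3,2) (3,3) (3,4) (4,2) (4,3) (4,4) (5,2) (5,3) (5,4) (5,5) (5,6) (6,2) (6,3) (6,4) (6,5) (6,6)] -> total=16
Click 2 (2,1) count=1: revealed 1 new [(2,1)] -> total=17
Click 3 (0,3) count=2: revealed 1 new [(0,3)] -> total=18
Click 4 (3,4) count=2: revealed 0 new [(none)] -> total=18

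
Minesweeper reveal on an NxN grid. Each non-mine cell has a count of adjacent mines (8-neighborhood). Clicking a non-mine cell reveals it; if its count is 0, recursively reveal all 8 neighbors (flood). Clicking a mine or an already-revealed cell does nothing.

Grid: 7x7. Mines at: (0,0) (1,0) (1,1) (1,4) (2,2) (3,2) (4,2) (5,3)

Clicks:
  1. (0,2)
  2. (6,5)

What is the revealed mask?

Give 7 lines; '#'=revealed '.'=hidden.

Answer: ..#..##
.....##
...####
...####
...####
....###
....###

Derivation:
Click 1 (0,2) count=1: revealed 1 new [(0,2)] -> total=1
Click 2 (6,5) count=0: revealed 22 new [(0,5) (0,6) (1,5) (1,6) (2,3) (2,4) (2,5) (2,6) (3,3) (3,4) (3,5) (3,6) (4,3) (4,4) (4,5) (4,6) (5,4) (5,5) (5,6) (6,4) (6,5) (6,6)] -> total=23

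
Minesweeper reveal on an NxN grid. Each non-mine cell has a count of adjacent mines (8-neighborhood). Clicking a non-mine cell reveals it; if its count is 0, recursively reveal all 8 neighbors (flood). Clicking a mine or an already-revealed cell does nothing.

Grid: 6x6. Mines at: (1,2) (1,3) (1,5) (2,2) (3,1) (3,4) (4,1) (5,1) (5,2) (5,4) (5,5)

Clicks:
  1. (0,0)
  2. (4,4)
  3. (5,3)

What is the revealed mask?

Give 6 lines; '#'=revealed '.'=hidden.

Answer: ##....
##....
##....
......
....#.
...#..

Derivation:
Click 1 (0,0) count=0: revealed 6 new [(0,0) (0,1) (1,0) (1,1) (2,0) (2,1)] -> total=6
Click 2 (4,4) count=3: revealed 1 new [(4,4)] -> total=7
Click 3 (5,3) count=2: revealed 1 new [(5,3)] -> total=8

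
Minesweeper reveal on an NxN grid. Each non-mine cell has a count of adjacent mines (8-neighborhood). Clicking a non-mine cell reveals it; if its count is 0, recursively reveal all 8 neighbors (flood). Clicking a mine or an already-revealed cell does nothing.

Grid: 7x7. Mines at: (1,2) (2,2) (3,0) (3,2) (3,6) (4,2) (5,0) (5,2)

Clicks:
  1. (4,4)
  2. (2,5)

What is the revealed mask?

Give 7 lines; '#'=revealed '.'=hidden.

Click 1 (4,4) count=0: revealed 27 new [(0,3) (0,4) (0,5) (0,6) (1,3) (1,4) (1,5) (1,6) (2,3) (2,4) (2,5) (2,6) (3,3) (3,4) (3,5) (4,3) (4,4) (4,5) (4,6) (5,3) (5,4) (5,5) (5,6) (6,3) (6,4) (6,5) (6,6)] -> total=27
Click 2 (2,5) count=1: revealed 0 new [(none)] -> total=27

Answer: ...####
...####
...####
...###.
...####
...####
...####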